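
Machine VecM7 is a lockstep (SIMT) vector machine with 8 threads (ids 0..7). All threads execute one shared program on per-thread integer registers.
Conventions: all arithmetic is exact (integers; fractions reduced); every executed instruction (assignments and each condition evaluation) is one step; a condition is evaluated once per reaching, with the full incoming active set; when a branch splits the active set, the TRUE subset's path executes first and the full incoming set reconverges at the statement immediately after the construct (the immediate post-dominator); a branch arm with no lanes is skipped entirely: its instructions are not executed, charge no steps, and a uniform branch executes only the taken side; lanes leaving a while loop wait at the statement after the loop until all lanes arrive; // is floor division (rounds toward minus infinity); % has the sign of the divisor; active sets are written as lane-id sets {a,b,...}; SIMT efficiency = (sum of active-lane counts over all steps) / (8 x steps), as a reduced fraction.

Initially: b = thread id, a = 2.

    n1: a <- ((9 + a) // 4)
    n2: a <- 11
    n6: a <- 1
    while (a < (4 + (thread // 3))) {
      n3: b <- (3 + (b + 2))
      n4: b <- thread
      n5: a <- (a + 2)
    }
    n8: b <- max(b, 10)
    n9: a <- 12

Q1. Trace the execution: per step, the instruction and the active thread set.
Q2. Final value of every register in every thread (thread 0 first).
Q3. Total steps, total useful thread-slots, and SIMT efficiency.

step 0: a <- ((9 + a) // 4)          {0,1,2,3,4,5,6,7}
step 1: a <- 11                      {0,1,2,3,4,5,6,7}
step 2: a <- 1                       {0,1,2,3,4,5,6,7}
step 3: eval (a < (4 + (thread // 3))) {0,1,2,3,4,5,6,7}
step 4: b <- (3 + (b + 2))           {0,1,2,3,4,5,6,7}
step 5: b <- thread                  {0,1,2,3,4,5,6,7}
step 6: a <- (a + 2)                 {0,1,2,3,4,5,6,7}
step 7: eval (a < (4 + (thread // 3))) {0,1,2,3,4,5,6,7}
step 8: b <- (3 + (b + 2))           {0,1,2,3,4,5,6,7}
step 9: b <- thread                  {0,1,2,3,4,5,6,7}
step 10: a <- (a + 2)                 {0,1,2,3,4,5,6,7}
step 11: eval (a < (4 + (thread // 3))) {0,1,2,3,4,5,6,7}
step 12: b <- (3 + (b + 2))           {6,7}
step 13: b <- thread                  {6,7}
step 14: a <- (a + 2)                 {6,7}
step 15: eval (a < (4 + (thread // 3))) {6,7}
step 16: b <- max(b, 10)              {0,1,2,3,4,5,6,7}
step 17: a <- 12                      {0,1,2,3,4,5,6,7}

Answer: 18 steps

b: 10,10,10,10,10,10,10,10
a: 12,12,12,12,12,12,12,12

steps = 18; useful = 120; efficiency = 120/144 = 5/6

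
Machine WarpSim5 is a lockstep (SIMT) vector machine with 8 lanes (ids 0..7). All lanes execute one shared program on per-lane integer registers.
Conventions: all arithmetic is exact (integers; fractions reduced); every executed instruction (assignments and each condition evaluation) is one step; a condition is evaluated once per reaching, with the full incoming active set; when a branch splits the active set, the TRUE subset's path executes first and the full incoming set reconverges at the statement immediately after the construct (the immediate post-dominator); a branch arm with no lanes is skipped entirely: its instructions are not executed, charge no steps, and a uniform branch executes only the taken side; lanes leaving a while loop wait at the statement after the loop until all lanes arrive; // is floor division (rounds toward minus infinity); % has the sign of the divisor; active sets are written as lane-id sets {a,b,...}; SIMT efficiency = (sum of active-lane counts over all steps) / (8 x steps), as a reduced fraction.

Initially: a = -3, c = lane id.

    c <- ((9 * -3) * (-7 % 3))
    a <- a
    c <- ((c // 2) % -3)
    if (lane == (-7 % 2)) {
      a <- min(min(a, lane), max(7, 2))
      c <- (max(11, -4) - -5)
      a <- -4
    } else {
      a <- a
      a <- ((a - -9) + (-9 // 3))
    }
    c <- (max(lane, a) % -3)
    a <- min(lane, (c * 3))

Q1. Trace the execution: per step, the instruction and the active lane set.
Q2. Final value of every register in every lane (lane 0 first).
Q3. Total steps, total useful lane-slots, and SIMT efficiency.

step 0: c <- ((9 * -3) * (-7 % 3))   {0,1,2,3,4,5,6,7}
step 1: a <- a                       {0,1,2,3,4,5,6,7}
step 2: c <- ((c // 2) % -3)         {0,1,2,3,4,5,6,7}
step 3: eval (lane == (-7 % 2))      {0,1,2,3,4,5,6,7}
step 4: a <- min(min(a, lane), max(7, 2)) {1}
step 5: c <- (max(11, -4) - -5)      {1}
step 6: a <- -4                      {1}
step 7: a <- a                       {0,2,3,4,5,6,7}
step 8: a <- ((a - -9) + (-9 // 3))  {0,2,3,4,5,6,7}
step 9: c <- (max(lane, a) % -3)     {0,1,2,3,4,5,6,7}
step 10: a <- min(lane, (c * 3))      {0,1,2,3,4,5,6,7}

Answer: 11 steps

a: 0,-6,0,0,-6,-3,0,-6
c: 0,-2,0,0,-2,-1,0,-2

steps = 11; useful = 65; efficiency = 65/88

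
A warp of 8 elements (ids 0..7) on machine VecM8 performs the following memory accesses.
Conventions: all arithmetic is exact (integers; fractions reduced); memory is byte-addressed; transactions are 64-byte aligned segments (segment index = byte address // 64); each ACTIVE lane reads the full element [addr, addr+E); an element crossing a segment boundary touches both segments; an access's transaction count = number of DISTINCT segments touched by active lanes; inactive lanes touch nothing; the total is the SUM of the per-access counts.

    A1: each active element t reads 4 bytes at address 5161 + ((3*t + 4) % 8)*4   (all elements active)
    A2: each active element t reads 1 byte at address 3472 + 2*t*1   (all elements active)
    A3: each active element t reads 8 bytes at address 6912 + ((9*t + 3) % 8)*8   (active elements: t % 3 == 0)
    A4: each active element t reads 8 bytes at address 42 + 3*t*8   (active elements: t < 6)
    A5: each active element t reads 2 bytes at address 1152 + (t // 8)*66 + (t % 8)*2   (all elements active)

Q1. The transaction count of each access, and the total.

A1: 2 transactions
A2: 1 transaction
A3: 1 transaction
A4: 3 transactions
A5: 1 transaction

Answer: 2,1,1,3,1; total 8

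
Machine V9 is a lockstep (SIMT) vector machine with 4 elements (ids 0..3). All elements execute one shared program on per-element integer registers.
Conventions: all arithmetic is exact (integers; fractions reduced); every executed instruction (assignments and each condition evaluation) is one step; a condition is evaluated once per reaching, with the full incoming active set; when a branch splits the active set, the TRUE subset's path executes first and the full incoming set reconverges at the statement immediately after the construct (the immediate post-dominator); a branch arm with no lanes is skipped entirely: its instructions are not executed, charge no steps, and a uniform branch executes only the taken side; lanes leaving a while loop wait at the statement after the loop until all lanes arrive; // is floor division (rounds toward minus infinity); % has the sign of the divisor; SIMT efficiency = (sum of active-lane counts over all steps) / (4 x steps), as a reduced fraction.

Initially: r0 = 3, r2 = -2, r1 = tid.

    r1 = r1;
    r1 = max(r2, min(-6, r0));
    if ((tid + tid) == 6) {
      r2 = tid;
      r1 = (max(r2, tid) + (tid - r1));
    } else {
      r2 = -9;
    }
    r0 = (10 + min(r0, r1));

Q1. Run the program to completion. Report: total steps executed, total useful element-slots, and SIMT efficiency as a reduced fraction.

Answer: 7 steps, 21 useful, 3/4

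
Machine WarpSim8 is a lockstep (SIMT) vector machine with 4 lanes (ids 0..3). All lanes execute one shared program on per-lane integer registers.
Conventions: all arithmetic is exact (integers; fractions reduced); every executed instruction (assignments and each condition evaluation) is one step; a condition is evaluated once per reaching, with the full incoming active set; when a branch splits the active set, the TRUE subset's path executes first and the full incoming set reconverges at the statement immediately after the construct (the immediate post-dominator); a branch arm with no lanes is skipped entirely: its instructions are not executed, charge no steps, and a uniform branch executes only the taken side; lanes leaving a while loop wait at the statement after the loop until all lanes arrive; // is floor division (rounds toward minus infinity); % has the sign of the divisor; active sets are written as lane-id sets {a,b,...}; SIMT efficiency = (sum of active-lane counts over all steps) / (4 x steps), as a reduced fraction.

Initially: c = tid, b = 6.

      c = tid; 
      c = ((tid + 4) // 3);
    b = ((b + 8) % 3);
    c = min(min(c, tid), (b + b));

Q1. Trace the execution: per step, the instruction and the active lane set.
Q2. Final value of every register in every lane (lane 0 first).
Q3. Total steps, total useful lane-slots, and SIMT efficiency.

step 0: c <- tid                     {0,1,2,3}
step 1: c <- ((tid + 4) // 3)        {0,1,2,3}
step 2: b <- ((b + 8) % 3)           {0,1,2,3}
step 3: c <- min(min(c, tid), (b + b)) {0,1,2,3}

Answer: 4 steps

c: 0,1,2,2
b: 2,2,2,2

steps = 4; useful = 16; efficiency = 16/16 = 1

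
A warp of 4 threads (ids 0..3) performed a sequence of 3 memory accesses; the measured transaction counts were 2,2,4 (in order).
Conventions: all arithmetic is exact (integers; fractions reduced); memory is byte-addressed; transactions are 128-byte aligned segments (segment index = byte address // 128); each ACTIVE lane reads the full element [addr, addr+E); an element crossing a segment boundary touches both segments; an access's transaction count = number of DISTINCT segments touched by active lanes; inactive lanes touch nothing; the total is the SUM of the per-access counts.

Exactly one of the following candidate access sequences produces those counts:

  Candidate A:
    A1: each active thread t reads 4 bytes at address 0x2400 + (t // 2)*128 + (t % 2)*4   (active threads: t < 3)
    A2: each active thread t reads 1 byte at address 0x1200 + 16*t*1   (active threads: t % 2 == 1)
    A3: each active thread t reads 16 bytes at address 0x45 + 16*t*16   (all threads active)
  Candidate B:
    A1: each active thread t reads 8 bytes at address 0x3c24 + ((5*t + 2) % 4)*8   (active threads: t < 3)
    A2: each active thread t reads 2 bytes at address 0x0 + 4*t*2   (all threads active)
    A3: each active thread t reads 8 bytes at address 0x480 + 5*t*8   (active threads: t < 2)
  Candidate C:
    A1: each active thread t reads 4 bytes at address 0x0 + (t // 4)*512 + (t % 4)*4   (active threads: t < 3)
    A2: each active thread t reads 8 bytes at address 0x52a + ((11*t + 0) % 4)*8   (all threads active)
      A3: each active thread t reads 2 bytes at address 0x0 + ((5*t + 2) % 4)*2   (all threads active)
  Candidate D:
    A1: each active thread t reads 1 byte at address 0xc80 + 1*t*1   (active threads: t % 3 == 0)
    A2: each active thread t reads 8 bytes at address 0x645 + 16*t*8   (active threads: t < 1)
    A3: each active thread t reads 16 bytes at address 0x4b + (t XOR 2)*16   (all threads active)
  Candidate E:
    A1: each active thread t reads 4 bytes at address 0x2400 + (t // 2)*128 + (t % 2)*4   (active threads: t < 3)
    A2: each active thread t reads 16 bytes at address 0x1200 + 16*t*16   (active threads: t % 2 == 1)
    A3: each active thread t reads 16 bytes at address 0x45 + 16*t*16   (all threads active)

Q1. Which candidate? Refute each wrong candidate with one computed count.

A: A2 gives 1 transaction, not 2
B: A1 gives 1 transaction, not 2
C: A1 gives 1 transaction, not 2
D: A1 gives 1 transaction, not 2
E: all counts match (2,2,4)

Answer: E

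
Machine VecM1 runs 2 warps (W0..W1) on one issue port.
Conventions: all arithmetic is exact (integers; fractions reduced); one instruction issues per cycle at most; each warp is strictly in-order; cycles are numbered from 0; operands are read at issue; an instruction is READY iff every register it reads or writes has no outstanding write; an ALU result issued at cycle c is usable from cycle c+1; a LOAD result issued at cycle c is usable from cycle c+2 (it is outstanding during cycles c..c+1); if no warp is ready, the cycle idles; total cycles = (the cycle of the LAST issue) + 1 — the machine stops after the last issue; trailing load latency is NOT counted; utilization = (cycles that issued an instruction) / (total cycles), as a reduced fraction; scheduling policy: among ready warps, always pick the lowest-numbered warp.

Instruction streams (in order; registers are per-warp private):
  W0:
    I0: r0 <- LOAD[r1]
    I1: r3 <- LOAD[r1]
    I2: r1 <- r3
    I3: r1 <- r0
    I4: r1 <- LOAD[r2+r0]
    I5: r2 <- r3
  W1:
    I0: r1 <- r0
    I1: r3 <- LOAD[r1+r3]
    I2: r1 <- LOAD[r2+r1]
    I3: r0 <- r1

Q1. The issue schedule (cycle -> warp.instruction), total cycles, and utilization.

cycle 0: W0.I0
cycle 1: W0.I1
cycle 2: W1.I0
cycle 3: W0.I2
cycle 4: W0.I3
cycle 5: W0.I4
cycle 6: W0.I5
cycle 7: W1.I1
cycle 8: W1.I2
cycle 9: idle
cycle 10: W1.I3

Answer: 11 cycles, utilization 10/11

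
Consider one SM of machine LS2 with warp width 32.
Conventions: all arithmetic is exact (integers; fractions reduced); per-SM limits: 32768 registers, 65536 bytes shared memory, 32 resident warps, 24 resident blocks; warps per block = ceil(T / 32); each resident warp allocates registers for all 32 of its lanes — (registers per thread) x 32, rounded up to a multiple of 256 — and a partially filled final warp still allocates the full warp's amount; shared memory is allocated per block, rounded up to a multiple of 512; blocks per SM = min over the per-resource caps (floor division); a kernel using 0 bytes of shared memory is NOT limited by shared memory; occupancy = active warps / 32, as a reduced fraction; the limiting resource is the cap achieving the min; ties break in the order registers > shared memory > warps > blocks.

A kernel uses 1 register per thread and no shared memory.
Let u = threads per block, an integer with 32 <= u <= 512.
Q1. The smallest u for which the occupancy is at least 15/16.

Answer: u = 33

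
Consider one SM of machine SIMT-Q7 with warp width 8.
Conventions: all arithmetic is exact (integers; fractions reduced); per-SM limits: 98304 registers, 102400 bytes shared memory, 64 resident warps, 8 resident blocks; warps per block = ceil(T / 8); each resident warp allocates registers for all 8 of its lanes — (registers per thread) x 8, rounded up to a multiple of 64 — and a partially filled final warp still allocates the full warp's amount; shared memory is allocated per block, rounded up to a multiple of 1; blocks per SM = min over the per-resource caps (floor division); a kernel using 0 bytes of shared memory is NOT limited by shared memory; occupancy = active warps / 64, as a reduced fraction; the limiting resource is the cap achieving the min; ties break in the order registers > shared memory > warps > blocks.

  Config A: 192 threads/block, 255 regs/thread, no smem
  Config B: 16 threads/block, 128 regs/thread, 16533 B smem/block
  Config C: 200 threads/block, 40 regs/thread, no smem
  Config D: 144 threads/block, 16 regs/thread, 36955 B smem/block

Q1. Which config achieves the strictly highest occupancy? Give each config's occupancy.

occupancies: A 3/4, B 3/16, C 25/32, D 9/16

Answer: C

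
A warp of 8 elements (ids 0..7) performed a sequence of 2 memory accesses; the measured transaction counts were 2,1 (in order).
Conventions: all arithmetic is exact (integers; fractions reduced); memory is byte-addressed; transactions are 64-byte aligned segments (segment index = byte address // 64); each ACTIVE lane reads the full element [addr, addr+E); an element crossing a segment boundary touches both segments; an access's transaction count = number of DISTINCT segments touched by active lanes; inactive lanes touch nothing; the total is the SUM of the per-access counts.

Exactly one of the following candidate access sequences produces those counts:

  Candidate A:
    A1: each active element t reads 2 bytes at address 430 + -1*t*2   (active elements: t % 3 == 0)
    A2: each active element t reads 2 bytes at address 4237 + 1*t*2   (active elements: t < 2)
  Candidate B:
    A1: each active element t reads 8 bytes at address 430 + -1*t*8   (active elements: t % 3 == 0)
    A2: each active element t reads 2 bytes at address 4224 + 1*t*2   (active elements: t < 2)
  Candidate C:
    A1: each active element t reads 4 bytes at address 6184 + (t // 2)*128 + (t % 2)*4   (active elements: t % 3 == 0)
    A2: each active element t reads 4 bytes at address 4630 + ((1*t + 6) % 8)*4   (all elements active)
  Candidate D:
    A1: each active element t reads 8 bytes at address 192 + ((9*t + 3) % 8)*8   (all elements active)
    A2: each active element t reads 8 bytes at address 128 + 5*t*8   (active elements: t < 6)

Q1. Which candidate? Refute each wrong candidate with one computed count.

A: A1 gives 1 transaction, not 2
C: A1 gives 3 transactions, not 2
D: A1 gives 1 transaction, not 2
B: all counts match (2,1)

Answer: B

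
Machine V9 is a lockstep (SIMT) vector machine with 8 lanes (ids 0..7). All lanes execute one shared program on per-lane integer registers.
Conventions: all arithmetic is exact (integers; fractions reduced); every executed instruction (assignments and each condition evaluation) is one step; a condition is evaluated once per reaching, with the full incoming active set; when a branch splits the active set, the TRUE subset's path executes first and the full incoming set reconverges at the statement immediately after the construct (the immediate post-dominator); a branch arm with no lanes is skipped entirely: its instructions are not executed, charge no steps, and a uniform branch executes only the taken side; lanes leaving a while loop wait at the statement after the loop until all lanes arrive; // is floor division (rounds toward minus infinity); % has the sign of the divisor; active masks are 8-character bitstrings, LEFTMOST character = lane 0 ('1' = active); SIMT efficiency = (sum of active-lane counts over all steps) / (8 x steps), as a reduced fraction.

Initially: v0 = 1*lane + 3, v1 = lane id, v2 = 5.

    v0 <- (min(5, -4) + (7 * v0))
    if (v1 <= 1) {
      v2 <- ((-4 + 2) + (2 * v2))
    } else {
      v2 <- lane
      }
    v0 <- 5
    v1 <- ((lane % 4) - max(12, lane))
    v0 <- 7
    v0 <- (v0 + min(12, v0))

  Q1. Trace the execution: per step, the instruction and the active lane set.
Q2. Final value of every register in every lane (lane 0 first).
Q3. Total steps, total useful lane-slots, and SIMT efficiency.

step 0: v0 <- (min(5, -4) + (7 * v0)) 11111111
step 1: eval (v1 <= 1)               11111111
step 2: v2 <- ((-4 + 2) + (2 * v2))  11000000
step 3: v2 <- lane                   00111111
step 4: v0 <- 5                      11111111
step 5: v1 <- ((lane % 4) - max(12, lane)) 11111111
step 6: v0 <- 7                      11111111
step 7: v0 <- (v0 + min(12, v0))     11111111

Answer: 8 steps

v0: 14,14,14,14,14,14,14,14
v1: -12,-11,-10,-9,-12,-11,-10,-9
v2: 8,8,2,3,4,5,6,7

steps = 8; useful = 56; efficiency = 56/64 = 7/8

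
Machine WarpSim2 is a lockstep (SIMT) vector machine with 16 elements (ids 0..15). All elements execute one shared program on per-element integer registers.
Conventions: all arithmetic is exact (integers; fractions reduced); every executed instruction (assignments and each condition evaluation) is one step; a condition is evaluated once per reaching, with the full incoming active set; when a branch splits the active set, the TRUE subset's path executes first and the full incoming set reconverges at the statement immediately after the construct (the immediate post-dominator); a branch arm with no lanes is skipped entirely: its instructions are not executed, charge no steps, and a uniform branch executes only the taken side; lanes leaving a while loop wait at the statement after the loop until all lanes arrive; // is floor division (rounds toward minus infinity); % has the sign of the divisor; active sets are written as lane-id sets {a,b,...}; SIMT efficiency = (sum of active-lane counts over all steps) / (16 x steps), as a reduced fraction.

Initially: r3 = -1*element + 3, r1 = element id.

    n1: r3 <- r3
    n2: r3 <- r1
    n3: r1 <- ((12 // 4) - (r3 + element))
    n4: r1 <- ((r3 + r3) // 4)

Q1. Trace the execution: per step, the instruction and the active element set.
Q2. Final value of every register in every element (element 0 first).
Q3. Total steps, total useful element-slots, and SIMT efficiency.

step 0: r3 <- r3                     {0,1,2,3,4,5,6,7,8,9,10,11,12,13,14,15}
step 1: r3 <- r1                     {0,1,2,3,4,5,6,7,8,9,10,11,12,13,14,15}
step 2: r1 <- ((12 // 4) - (r3 + element)) {0,1,2,3,4,5,6,7,8,9,10,11,12,13,14,15}
step 3: r1 <- ((r3 + r3) // 4)       {0,1,2,3,4,5,6,7,8,9,10,11,12,13,14,15}

Answer: 4 steps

r3: 0,1,2,3,4,5,6,7,8,9,10,11,12,13,14,15
r1: 0,0,1,1,2,2,3,3,4,4,5,5,6,6,7,7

steps = 4; useful = 64; efficiency = 64/64 = 1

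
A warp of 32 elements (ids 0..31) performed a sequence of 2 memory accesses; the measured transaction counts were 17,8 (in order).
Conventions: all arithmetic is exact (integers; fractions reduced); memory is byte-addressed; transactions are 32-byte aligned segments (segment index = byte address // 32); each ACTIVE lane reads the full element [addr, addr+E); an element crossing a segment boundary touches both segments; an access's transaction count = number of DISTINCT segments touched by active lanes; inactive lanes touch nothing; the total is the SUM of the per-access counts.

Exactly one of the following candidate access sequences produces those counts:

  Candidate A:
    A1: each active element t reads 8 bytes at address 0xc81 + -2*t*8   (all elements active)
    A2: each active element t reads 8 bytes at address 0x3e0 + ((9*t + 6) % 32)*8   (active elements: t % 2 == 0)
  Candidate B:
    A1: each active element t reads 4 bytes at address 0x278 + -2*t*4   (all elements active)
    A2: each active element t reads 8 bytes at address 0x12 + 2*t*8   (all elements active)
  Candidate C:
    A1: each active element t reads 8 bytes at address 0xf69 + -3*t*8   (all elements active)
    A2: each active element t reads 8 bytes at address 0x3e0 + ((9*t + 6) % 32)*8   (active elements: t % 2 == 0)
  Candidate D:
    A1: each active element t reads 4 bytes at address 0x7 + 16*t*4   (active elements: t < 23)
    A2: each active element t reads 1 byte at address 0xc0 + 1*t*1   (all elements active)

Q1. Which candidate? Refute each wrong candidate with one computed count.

B: A1 gives 8 transactions, not 17
C: A1 gives 24 transactions, not 17
D: A1 gives 23 transactions, not 17
A: all counts match (17,8)

Answer: A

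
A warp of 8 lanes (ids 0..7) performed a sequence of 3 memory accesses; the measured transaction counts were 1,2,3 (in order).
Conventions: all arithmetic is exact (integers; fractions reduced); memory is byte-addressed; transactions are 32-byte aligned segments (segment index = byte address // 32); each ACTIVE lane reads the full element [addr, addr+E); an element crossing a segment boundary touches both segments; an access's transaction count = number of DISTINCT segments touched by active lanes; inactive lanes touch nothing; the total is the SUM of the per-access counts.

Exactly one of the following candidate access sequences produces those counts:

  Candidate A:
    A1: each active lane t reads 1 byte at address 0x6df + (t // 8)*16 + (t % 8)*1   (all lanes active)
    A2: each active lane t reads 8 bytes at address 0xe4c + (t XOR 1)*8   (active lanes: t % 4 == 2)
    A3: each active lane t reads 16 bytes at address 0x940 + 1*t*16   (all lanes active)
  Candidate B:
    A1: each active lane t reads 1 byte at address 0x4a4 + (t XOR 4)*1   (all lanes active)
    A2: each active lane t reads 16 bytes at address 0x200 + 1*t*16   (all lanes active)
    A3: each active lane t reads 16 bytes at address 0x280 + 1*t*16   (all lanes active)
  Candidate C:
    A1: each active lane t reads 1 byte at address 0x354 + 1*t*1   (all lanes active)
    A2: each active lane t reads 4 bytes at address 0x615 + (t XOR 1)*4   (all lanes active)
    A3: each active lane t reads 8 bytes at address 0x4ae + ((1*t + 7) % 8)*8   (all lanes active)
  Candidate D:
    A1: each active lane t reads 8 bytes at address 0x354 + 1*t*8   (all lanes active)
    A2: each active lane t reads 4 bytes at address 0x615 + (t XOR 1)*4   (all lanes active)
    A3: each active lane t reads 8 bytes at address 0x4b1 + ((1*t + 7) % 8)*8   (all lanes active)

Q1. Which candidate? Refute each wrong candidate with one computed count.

A: A1 gives 2 transactions, not 1
B: A2 gives 4 transactions, not 2
D: A1 gives 3 transactions, not 1
C: all counts match (1,2,3)

Answer: C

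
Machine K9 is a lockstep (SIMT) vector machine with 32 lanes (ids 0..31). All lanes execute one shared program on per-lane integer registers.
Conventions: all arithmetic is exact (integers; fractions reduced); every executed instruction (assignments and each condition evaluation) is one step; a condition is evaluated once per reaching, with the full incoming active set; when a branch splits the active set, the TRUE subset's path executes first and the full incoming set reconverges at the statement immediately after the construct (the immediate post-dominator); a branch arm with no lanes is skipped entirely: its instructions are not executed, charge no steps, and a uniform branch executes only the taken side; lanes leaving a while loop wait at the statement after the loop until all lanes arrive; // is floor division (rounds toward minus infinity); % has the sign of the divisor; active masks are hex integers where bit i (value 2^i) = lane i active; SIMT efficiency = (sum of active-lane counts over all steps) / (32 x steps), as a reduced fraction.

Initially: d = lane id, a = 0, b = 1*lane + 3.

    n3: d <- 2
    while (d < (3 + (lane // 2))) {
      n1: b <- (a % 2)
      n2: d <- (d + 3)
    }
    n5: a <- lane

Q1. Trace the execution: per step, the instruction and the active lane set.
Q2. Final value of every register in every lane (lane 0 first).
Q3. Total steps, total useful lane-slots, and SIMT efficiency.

step 0: d <- 2                       0xffffffff
step 1: eval (d < (3 + (lane // 2))) 0xffffffff
step 2: b <- (a % 2)                 0xffffffff
step 3: d <- (d + 3)                 0xffffffff
step 4: eval (d < (3 + (lane // 2))) 0xffffffff
step 5: b <- (a % 2)                 0xffffffc0
step 6: d <- (d + 3)                 0xffffffc0
step 7: eval (d < (3 + (lane // 2))) 0xffffffc0
step 8: b <- (a % 2)                 0xfffff000
step 9: d <- (d + 3)                 0xfffff000
step 10: eval (d < (3 + (lane // 2))) 0xfffff000
step 11: b <- (a % 2)                 0xfffc0000
step 12: d <- (d + 3)                 0xfffc0000
step 13: eval (d < (3 + (lane // 2))) 0xfffc0000
step 14: b <- (a % 2)                 0xff000000
step 15: d <- (d + 3)                 0xff000000
step 16: eval (d < (3 + (lane // 2))) 0xff000000
step 17: b <- (a % 2)                 0xc0000000
step 18: d <- (d + 3)                 0xc0000000
step 19: eval (d < (3 + (lane // 2))) 0xc0000000
step 20: a <- lane                    0xffffffff

Answer: 21 steps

d: 5,5,5,5,5,5,8,8,8,8,8,8,11,11,11,11,11,11,14,14,14,14,14,14,17,17,17,17,17,17,20,20
a: 0,1,2,3,4,5,6,7,8,9,10,11,12,13,14,15,16,17,18,19,20,21,22,23,24,25,26,27,28,29,30,31
b: 0,0,0,0,0,0,0,0,0,0,0,0,0,0,0,0,0,0,0,0,0,0,0,0,0,0,0,0,0,0,0,0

steps = 21; useful = 402; efficiency = 402/672 = 67/112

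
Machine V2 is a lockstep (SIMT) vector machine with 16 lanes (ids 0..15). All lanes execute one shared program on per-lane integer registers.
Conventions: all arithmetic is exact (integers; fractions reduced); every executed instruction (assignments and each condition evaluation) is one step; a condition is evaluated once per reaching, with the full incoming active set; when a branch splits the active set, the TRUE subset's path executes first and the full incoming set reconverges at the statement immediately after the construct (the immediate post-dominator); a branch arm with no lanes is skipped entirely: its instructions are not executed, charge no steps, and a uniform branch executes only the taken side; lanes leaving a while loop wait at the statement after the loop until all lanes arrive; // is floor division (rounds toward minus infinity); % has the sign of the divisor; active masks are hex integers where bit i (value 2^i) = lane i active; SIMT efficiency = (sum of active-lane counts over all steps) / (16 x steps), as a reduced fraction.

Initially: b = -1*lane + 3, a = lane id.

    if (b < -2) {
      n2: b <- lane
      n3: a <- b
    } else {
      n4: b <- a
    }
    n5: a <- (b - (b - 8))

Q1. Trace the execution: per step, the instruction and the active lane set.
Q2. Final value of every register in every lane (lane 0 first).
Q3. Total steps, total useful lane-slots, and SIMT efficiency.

step 0: eval (b < -2)                0xffff
step 1: b <- lane                    0xffc0
step 2: a <- b                       0xffc0
step 3: b <- a                       0x003f
step 4: a <- (b - (b - 8))           0xffff

Answer: 5 steps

b: 0,1,2,3,4,5,6,7,8,9,10,11,12,13,14,15
a: 8,8,8,8,8,8,8,8,8,8,8,8,8,8,8,8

steps = 5; useful = 58; efficiency = 58/80 = 29/40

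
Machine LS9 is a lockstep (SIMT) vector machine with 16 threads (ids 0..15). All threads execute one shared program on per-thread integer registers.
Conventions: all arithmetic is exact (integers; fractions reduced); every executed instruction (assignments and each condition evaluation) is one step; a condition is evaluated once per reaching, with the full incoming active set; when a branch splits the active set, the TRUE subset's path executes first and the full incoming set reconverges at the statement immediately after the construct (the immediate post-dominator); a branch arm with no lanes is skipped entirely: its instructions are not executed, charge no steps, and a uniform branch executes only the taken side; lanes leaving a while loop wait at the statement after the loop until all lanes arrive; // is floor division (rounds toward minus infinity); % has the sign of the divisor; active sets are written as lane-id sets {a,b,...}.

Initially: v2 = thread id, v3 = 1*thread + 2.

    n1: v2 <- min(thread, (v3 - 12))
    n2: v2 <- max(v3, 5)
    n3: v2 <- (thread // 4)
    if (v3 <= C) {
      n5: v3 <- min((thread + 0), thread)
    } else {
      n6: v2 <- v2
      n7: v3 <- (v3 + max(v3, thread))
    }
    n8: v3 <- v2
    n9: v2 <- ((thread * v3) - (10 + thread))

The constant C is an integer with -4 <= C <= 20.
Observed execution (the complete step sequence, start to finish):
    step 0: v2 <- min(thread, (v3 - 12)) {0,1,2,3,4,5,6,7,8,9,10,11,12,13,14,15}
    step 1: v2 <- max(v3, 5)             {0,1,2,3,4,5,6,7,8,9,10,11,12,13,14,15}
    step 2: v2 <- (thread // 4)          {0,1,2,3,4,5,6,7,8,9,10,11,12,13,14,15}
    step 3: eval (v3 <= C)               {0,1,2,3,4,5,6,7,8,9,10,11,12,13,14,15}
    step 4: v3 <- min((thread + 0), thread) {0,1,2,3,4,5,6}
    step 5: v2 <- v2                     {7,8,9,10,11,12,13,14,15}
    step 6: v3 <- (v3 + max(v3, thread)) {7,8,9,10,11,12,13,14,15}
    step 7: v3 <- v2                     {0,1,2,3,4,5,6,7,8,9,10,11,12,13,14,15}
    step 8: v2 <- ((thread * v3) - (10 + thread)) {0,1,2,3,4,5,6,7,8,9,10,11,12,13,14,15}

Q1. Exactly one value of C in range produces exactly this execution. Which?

Answer: C = 8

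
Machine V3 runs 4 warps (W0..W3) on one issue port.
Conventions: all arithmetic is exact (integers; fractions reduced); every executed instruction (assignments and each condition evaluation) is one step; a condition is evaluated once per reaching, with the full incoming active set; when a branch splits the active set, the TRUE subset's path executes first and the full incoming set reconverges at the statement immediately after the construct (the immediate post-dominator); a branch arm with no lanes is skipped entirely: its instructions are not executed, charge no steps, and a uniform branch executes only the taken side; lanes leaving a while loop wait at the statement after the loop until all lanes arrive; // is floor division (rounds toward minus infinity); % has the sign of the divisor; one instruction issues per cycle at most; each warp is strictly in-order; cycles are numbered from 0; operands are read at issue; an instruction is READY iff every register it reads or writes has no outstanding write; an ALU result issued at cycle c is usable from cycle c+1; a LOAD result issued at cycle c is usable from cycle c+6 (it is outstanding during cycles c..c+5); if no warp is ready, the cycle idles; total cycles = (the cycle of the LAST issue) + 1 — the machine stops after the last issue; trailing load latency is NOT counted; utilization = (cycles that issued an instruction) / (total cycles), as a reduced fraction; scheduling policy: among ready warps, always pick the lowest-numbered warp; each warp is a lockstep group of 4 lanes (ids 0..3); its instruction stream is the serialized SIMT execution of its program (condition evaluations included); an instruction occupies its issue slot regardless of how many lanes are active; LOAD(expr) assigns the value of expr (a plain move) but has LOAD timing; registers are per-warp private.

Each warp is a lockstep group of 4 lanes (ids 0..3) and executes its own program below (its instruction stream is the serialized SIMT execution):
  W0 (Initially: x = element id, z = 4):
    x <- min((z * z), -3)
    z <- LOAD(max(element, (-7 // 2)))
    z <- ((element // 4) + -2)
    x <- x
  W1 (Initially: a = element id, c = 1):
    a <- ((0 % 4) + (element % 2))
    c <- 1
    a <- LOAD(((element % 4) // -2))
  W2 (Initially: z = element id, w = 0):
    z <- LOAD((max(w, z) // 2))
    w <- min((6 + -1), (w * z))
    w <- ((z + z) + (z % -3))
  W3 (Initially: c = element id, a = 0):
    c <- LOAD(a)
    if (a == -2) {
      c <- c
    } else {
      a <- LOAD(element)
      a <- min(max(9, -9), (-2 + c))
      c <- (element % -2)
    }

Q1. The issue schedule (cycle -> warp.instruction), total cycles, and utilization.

cycle 0: W0.I0
cycle 1: W0.I1
cycle 2: W1.I0
cycle 3: W1.I1
cycle 4: W1.I2
cycle 5: W2.I0
cycle 6: W3.I0
cycle 7: W0.I2
cycle 8: W0.I3
cycle 9: W3.I1
cycle 10: W3.I2
cycle 11: W2.I1
cycle 12: W2.I2
cycle 13: idle
cycle 14: idle
cycle 15: idle
cycle 16: W3.I3
cycle 17: W3.I4

Answer: 18 cycles, utilization 5/6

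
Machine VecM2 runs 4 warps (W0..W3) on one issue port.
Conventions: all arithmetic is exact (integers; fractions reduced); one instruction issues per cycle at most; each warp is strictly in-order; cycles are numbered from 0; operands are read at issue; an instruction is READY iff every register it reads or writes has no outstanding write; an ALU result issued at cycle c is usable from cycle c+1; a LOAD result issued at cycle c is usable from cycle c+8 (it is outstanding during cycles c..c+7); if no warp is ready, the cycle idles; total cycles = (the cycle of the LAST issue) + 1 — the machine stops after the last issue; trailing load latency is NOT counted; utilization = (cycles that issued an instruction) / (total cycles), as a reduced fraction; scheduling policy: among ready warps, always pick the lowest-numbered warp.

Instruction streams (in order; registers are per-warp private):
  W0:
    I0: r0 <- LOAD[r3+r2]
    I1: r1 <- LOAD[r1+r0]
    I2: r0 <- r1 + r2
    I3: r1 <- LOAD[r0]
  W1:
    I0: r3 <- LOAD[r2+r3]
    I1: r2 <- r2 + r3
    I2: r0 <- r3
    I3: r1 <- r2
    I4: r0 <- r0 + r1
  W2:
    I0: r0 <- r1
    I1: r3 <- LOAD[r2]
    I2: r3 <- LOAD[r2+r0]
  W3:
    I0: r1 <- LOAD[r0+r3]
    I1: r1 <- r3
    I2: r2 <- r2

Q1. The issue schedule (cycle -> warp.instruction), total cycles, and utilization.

cycle 0: W0.I0
cycle 1: W1.I0
cycle 2: W2.I0
cycle 3: W2.I1
cycle 4: W3.I0
cycle 5: idle
cycle 6: idle
cycle 7: idle
cycle 8: W0.I1
cycle 9: W1.I1
cycle 10: W1.I2
cycle 11: W1.I3
cycle 12: W1.I4
cycle 13: W2.I2
cycle 14: W3.I1
cycle 15: W3.I2
cycle 16: W0.I2
cycle 17: W0.I3

Answer: 18 cycles, utilization 5/6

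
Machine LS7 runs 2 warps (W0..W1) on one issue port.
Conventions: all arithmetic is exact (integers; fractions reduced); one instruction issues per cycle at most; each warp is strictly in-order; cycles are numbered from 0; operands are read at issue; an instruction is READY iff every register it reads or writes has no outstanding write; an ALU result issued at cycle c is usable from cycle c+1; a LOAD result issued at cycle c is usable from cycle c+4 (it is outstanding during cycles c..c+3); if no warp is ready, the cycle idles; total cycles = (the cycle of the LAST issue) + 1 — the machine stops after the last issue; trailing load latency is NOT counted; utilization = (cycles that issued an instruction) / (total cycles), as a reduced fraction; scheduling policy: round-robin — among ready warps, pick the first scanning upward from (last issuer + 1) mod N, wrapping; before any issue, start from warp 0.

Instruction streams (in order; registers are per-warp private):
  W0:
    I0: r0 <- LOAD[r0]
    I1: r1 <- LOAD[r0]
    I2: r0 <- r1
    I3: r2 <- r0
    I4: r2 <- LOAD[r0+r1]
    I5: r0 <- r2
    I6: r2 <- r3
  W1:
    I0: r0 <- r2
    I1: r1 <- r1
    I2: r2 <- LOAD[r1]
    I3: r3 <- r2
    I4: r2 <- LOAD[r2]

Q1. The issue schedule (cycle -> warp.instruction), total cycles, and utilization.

cycle 0: W0.I0
cycle 1: W1.I0
cycle 2: W1.I1
cycle 3: W1.I2
cycle 4: W0.I1
cycle 5: idle
cycle 6: idle
cycle 7: W1.I3
cycle 8: W0.I2
cycle 9: W1.I4
cycle 10: W0.I3
cycle 11: W0.I4
cycle 12: idle
cycle 13: idle
cycle 14: idle
cycle 15: W0.I5
cycle 16: W0.I6

Answer: 17 cycles, utilization 12/17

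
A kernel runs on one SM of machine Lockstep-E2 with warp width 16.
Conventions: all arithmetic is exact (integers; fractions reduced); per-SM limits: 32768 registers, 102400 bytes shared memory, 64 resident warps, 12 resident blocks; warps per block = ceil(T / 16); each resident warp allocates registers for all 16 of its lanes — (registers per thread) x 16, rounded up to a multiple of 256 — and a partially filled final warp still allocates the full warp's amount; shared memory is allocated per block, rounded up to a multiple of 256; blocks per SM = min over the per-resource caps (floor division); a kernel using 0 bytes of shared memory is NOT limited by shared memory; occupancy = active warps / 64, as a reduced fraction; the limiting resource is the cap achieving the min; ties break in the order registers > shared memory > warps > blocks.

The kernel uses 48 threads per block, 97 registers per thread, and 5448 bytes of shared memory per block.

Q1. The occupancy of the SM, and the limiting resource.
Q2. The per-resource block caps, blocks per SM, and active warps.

Answer: occupancy 9/32, limited by registers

registers: 6 blocks
shared memory: 18 blocks
warps: 21 blocks
blocks: 12 blocks

Answer: 6 blocks, 18 active warps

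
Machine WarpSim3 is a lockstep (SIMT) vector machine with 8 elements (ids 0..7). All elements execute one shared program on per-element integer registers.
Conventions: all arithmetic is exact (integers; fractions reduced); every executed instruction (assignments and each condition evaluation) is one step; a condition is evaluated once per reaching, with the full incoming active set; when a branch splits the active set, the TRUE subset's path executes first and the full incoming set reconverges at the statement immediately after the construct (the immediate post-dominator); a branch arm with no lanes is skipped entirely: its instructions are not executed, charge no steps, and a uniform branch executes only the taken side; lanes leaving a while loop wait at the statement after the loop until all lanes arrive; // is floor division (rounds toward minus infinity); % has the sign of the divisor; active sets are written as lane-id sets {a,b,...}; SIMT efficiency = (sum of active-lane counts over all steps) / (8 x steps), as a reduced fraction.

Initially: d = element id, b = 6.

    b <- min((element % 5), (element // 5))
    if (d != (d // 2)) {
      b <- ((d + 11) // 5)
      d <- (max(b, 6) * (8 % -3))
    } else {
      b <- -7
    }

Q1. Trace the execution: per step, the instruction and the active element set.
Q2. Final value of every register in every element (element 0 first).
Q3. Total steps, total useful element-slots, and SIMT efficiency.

step 0: b <- min((element % 5), (element // 5)) {0,1,2,3,4,5,6,7}
step 1: eval (d != (d // 2))         {0,1,2,3,4,5,6,7}
step 2: b <- ((d + 11) // 5)         {1,2,3,4,5,6,7}
step 3: d <- (max(b, 6) * (8 % -3))  {1,2,3,4,5,6,7}
step 4: b <- -7                      {0}

Answer: 5 steps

d: 0,-6,-6,-6,-6,-6,-6,-6
b: -7,2,2,2,3,3,3,3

steps = 5; useful = 31; efficiency = 31/40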